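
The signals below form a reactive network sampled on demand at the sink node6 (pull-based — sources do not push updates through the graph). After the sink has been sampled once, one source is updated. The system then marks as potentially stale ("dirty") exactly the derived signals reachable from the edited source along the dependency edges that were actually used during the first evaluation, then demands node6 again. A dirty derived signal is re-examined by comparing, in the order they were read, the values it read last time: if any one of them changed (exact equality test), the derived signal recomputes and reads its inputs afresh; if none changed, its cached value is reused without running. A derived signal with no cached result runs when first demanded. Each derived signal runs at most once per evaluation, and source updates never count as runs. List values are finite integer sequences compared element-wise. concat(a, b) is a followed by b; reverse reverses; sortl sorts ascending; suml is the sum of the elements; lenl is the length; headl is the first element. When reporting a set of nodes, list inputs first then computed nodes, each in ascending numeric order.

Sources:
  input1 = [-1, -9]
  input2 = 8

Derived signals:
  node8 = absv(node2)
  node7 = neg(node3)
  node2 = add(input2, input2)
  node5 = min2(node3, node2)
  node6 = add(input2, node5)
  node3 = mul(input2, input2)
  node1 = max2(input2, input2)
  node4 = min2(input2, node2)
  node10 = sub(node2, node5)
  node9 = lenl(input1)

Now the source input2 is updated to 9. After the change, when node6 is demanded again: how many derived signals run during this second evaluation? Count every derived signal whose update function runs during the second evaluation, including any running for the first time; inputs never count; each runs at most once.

Run set: node2, node3, node5, node6 (4 run).

Initial pass — values computed on the first demand:
  node2 = add(8, 8) = 16
  node3 = mul(8, 8) = 64
  node5 = min2(64, 16) = 16
  node6 = add(8, 16) = 24

Second demand — change propagation:
  node2: re-runs because input2 8->9; input2 8->9; new result 18.
  node3: re-runs because input2 8->9; input2 8->9; new result 81.
  node5: re-runs because node3 64->81; node2 16->18; new result 18.
  node6: re-runs because input2 8->9; node5 16->18; new result 27.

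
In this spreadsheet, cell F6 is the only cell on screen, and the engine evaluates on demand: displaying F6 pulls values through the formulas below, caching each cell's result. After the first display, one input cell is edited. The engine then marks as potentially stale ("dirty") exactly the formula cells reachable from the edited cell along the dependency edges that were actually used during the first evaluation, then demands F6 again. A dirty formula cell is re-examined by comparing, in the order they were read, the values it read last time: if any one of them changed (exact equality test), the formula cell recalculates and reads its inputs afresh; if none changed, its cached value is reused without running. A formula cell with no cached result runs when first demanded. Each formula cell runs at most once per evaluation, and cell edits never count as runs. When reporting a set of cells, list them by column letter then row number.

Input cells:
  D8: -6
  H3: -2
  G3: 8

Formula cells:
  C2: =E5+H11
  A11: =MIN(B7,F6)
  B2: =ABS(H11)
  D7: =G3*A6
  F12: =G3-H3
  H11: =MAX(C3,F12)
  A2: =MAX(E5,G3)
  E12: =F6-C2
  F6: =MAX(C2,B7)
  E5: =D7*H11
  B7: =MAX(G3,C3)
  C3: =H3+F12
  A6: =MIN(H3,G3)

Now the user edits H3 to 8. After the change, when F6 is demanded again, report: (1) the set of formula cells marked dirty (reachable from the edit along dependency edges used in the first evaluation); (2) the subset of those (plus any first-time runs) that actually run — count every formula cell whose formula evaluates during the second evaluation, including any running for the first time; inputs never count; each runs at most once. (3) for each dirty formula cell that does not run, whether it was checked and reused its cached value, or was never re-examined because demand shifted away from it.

Dirty set: A6, B7, C2, C3, D7, E5, F6, F12, H11.
Run set: A6, C2, C3, D7, E5, F6, F12, H11 (8 run).
Re-examined without running (cache reused): B7.
The important point: at B7 every value read last time is unchanged, so the dirty flag clears without a run.

Initial pass — values computed on the first demand:
  A6 = MIN(-2, 8) = -2
  D7 = 8 * -2 = -16
  F12 = 8 - -2 = 10
  C3 = -2 + 10 = 8
  B7 = MAX(8, 8) = 8
  H11 = MAX(8, 10) = 10
  E5 = -16 * 10 = -160
  C2 = -160 + 10 = -150
  F6 = MAX(-150, 8) = 8

Second demand — change propagation:
  A6: re-runs because H3 -2->8; new result 8.
  D7: re-runs because A6 -2->8; new result 64.
  F12: re-runs because H3 -2->8; new result 0.
  C3: re-runs because H3 -2->8; F12 10->0; new result 8 (unchanged).
  B7: re-examined; everything it read last time is the same (G3 unchanged, C3 unchanged) — cache 8 kept, no run.
  H11: re-runs because F12 10->0; new result 8.
  E5: re-runs because D7 -16->64; H11 10->8; new result 512.
  C2: re-runs because E5 -160->512; H11 10->8; new result 520.
  F6: re-runs because C2 -150->520; new result 520.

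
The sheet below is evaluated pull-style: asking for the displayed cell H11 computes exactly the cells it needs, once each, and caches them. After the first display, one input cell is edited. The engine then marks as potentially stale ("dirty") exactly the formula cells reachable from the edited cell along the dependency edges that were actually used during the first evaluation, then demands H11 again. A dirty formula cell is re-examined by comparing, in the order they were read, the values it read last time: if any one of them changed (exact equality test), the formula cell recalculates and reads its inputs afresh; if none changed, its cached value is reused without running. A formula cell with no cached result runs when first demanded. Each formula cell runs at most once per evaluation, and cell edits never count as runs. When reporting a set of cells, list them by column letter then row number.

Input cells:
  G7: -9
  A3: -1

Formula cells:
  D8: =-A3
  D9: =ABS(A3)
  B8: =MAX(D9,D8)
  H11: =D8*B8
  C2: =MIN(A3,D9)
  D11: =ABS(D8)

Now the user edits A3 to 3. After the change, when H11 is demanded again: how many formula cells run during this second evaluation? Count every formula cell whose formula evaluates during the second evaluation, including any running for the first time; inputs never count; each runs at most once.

First demand of the output computes:
  D8 = -(-1) = 1
  D9 = ABS(-1) = 1
  B8 = MAX(1, 1) = 1
  H11 = 1 * 1 = 1

After the edit, cleaning proceeds:
  D8: a read changed (A3 -1->3) — executes, giving -3.
  D9: a read changed (A3 -1->3) — executes, giving 3.
  B8: a read changed (D9 1->3; D8 1->-3) — executes, giving 3.
  H11: a read changed (D8 1->-3; B8 1->3) — executes, giving -9.

4 formula cells run: B8, D8, D9, H11.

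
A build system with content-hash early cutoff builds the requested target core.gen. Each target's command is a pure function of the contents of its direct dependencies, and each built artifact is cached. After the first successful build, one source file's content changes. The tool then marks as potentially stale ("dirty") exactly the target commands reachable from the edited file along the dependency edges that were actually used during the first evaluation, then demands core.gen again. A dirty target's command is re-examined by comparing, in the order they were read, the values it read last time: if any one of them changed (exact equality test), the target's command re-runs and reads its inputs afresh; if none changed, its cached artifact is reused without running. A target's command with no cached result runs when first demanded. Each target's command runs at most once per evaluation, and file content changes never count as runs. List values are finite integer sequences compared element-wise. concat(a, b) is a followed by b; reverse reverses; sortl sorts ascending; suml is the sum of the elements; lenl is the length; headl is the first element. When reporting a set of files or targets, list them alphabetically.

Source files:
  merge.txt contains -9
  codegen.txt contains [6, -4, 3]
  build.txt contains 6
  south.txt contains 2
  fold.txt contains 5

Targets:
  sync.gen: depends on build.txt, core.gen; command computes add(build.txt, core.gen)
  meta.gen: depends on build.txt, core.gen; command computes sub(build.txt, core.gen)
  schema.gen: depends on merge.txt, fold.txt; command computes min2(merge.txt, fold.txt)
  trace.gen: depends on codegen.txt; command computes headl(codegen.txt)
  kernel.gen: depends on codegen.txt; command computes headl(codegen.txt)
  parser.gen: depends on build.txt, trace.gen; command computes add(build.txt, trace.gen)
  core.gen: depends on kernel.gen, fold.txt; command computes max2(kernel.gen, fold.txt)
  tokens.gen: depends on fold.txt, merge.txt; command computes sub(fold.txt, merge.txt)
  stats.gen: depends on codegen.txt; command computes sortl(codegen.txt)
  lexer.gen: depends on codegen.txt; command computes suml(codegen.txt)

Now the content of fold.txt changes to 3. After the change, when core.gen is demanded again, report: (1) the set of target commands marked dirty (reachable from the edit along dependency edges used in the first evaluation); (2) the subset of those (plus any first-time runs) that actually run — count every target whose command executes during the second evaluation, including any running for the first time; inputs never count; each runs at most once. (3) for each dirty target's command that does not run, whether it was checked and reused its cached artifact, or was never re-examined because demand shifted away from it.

Marked dirty: core.gen.
Target commands that run: core.gen — 1 in total.
Every dirty target's command ran.

First evaluation (everything demanded from the output):
  kernel.gen = headl([6, -4, 3]) = 6
  core.gen = max2(6, 5) = 6

Propagation after the edit:
  core.gen: runs — fold.txt 5->3; result 6 (same value as before).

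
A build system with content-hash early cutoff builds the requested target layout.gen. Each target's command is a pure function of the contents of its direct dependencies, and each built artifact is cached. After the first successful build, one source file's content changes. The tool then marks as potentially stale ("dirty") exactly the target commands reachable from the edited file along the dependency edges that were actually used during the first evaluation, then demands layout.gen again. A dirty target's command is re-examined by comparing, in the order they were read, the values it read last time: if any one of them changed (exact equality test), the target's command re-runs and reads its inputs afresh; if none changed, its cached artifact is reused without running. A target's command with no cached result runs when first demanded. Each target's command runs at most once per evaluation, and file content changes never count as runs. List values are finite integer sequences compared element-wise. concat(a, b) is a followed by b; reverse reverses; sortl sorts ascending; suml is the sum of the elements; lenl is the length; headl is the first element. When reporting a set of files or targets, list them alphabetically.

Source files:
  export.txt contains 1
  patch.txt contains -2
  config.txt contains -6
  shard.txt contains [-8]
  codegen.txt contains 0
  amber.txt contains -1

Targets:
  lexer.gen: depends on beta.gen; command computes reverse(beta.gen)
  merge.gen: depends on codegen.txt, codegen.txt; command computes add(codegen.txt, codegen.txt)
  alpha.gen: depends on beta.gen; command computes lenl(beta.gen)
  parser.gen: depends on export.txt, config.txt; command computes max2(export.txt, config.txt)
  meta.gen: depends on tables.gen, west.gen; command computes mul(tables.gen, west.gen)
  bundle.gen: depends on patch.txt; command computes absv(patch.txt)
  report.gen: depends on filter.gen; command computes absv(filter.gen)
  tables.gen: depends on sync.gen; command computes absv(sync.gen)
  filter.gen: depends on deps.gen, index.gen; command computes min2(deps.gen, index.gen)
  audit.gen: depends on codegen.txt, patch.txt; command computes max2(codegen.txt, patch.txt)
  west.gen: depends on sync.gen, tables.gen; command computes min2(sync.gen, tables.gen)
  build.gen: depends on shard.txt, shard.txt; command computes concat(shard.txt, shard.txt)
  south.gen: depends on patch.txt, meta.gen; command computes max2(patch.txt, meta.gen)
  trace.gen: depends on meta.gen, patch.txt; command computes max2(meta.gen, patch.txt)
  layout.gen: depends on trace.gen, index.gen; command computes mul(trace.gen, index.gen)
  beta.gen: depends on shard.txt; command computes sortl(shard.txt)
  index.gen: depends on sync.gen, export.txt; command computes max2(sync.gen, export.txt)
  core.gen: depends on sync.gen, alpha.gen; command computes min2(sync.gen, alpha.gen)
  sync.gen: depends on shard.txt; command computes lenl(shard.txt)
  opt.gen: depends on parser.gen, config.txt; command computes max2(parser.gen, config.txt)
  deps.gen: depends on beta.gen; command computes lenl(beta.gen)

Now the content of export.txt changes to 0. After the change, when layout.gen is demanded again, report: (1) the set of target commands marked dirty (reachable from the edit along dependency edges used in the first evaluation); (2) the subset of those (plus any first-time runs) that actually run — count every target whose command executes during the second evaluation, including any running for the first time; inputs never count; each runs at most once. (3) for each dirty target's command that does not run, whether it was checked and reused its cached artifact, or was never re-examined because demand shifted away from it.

First evaluation (everything demanded from the output):
  sync.gen = lenl([-8]) = 1
  index.gen = max2(1, 1) = 1
  tables.gen = absv(1) = 1
  west.gen = min2(1, 1) = 1
  meta.gen = mul(1, 1) = 1
  trace.gen = max2(1, -2) = 1
  layout.gen = mul(1, 1) = 1

Propagation after the edit:
  index.gen: runs — export.txt 1->0; result 1 (same value as before).
  layout.gen: checked — values it read are unchanged (trace.gen unchanged, index.gen unchanged); reused cached 1 without running.

Key observation: the change is absorbed at index.gen — it re-runs but produces the same value, and the output's value is unchanged.

Marked dirty: index.gen, layout.gen.
Target commands that run: index.gen — 1 in total.
Checked but reused from cache: layout.gen.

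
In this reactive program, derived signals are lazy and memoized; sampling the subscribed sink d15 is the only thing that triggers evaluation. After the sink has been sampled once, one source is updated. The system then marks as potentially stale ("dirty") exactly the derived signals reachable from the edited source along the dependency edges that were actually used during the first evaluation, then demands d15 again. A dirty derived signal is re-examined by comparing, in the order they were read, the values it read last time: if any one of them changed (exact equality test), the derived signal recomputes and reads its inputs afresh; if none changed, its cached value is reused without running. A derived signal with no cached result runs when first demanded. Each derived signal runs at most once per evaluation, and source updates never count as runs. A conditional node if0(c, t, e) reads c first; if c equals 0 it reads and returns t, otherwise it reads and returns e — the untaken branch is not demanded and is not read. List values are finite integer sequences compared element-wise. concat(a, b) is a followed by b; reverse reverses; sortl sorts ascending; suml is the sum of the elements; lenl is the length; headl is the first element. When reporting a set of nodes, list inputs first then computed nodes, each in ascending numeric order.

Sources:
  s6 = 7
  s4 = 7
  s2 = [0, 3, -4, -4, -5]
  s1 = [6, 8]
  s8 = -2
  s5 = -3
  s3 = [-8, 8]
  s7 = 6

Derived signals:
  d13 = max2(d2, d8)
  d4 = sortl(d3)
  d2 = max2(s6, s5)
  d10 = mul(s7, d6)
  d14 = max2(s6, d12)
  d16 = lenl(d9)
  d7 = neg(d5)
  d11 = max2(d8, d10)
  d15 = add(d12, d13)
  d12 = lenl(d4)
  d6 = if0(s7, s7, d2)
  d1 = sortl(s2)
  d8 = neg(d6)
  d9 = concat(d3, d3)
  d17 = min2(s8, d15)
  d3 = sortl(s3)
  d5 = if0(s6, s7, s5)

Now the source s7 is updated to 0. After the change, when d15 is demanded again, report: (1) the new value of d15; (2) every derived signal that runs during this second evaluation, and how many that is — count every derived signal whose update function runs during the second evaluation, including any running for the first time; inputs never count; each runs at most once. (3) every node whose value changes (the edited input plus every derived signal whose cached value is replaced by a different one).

Demanding d15 again yields 9.
3 derived signals run: d6, d8, d13.
The nodes whose values change: s7, d6, d8.
Note the absorption at d13: it re-runs yet its value is the same, leaving the output's value untouched.

First demand of the output computes:
  d2 = max2(7, -3) = 7
  d3 = sortl([-8, 8]) = [-8, 8]
  d4 = sortl([-8, 8]) = [-8, 8]
  d6 = if0(s7=6 -> else branch d2) = 7
  d8 = neg(7) = -7
  d12 = lenl([-8, 8]) = 2
  d13 = max2(7, -7) = 7
  d15 = add(2, 7) = 9

After the edit, cleaning proceeds:
  d6: a read changed (s7 6->0) — executes, giving 0.
  d8: a read changed (d6 7->0) — executes, giving 0.
  d13: a read changed (d8 -7->0) — executes, giving 7 — identical to its old value.
  d15: dirty, but its reads are unchanged (d12 unchanged, d13 unchanged); cached 9 stands.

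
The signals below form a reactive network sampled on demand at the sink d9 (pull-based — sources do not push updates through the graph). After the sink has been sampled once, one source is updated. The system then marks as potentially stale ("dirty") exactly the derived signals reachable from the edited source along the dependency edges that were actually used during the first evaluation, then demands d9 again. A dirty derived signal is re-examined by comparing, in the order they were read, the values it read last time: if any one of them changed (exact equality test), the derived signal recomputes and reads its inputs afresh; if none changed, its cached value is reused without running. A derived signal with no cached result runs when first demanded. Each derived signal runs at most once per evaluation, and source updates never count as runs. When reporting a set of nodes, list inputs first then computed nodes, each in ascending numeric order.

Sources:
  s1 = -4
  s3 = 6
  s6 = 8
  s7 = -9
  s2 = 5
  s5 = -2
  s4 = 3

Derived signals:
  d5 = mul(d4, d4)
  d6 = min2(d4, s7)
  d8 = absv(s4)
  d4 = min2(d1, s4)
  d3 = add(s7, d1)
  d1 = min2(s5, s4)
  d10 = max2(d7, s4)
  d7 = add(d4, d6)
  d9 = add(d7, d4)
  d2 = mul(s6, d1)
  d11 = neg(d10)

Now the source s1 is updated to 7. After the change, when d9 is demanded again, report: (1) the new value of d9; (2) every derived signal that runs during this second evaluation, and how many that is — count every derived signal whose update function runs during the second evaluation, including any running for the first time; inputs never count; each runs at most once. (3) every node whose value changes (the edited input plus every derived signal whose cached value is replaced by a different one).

d9 now evaluates to -13.
Run set: none (0 run).
Changed values: s1.
The important point: nothing the output needs ever reads s1, so the edit is invisible to it.

Initial pass — values computed on the first demand:
  d1 = min2(-2, 3) = -2
  d4 = min2(-2, 3) = -2
  d6 = min2(-2, -9) = -9
  d7 = add(-2, -9) = -11
  d9 = add(-11, -2) = -13

Second demand — change propagation:
  no demanded computation ever read s1, so the edit dirties nothing and nothing runs.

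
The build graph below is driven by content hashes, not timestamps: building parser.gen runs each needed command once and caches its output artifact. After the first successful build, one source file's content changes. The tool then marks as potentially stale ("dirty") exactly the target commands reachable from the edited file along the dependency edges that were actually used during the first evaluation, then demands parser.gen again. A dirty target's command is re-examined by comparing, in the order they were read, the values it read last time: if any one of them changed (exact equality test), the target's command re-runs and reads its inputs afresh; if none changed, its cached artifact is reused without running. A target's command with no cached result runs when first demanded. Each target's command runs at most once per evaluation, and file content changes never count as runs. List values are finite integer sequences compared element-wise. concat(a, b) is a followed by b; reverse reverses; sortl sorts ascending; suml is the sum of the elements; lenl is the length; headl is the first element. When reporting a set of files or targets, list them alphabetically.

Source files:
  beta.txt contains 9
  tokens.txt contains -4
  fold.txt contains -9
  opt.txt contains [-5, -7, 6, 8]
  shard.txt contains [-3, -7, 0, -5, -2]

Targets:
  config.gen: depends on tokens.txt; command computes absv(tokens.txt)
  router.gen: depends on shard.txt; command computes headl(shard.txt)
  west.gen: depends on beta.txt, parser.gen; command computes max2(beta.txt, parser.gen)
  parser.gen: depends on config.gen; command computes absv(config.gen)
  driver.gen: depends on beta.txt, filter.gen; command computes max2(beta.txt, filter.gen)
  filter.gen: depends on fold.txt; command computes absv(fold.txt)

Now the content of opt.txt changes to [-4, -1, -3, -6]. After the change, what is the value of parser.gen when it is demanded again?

Initial pass — values computed on the first demand:
  config.gen = absv(-4) = 4
  parser.gen = absv(4) = 4

Second demand — change propagation:
  no demanded computation ever read opt.txt, so the edit dirties nothing and nothing runs.

The important point: nothing the output needs ever reads opt.txt, so the edit is invisible to it.

parser.gen now evaluates to 4.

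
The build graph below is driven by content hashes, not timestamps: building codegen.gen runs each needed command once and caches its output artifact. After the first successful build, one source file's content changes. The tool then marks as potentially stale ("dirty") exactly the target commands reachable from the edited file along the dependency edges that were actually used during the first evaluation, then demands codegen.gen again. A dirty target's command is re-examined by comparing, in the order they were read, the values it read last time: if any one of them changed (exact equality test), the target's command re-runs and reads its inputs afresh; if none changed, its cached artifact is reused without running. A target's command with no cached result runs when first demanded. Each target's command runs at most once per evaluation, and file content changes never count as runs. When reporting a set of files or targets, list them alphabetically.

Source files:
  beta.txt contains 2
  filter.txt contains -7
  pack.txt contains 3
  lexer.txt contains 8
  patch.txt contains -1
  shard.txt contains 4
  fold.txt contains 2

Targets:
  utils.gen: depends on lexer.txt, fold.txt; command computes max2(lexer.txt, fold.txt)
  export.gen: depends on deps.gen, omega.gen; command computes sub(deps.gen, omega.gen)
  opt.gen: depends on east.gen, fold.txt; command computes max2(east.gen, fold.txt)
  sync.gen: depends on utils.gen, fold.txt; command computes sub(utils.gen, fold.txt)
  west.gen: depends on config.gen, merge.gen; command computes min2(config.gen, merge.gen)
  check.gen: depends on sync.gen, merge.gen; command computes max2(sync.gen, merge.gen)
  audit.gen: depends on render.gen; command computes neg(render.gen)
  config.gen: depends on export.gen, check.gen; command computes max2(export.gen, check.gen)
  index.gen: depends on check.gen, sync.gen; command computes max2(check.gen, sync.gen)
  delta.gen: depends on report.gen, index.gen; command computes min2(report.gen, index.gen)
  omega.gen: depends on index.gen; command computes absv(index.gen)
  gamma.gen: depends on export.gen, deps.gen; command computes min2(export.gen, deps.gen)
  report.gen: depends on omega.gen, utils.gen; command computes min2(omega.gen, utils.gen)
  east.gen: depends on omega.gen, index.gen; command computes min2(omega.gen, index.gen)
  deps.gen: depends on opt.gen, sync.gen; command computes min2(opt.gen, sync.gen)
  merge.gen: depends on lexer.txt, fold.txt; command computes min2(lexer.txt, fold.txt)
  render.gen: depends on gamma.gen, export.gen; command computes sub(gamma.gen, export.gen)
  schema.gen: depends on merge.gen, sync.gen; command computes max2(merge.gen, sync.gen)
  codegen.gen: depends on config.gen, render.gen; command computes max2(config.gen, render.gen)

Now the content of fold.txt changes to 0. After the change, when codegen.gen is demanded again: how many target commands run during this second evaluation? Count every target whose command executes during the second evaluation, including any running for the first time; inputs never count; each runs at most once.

Run set: check.gen, codegen.gen, config.gen, deps.gen, east.gen, export.gen, gamma.gen, index.gen, merge.gen, omega.gen, opt.gen, sync.gen, utils.gen (13 run).
The important point: at render.gen every value read last time is unchanged, so the dirty flag clears without a run.

Initial pass — values computed on the first demand:
  merge.gen = min2(8, 2) = 2
  utils.gen = max2(8, 2) = 8
  sync.gen = sub(8, 2) = 6
  check.gen = max2(6, 2) = 6
  index.gen = max2(6, 6) = 6
  omega.gen = absv(6) = 6
  east.gen = min2(6, 6) = 6
  opt.gen = max2(6, 2) = 6
  deps.gen = min2(6, 6) = 6
  export.gen = sub(6, 6) = 0
  config.gen = max2(0, 6) = 6
  gamma.gen = min2(0, 6) = 0
  render.gen = sub(0, 0) = 0
  codegen.gen = max2(6, 0) = 6

Second demand — change propagation:
  merge.gen: re-runs because fold.txt 2->0; new result 0.
  utils.gen: re-runs because fold.txt 2->0; new result 8 (unchanged).
  sync.gen: re-runs because fold.txt 2->0; new result 8.
  check.gen: re-runs because sync.gen 6->8; merge.gen 2->0; new result 8.
  index.gen: re-runs because check.gen 6->8; sync.gen 6->8; new result 8.
  omega.gen: re-runs because index.gen 6->8; new result 8.
  east.gen: re-runs because omega.gen 6->8; index.gen 6->8; new result 8.
  opt.gen: re-runs because east.gen 6->8; fold.txt 2->0; new result 8.
  deps.gen: re-runs because opt.gen 6->8; sync.gen 6->8; new result 8.
  export.gen: re-runs because deps.gen 6->8; omega.gen 6->8; new result 0 (unchanged).
  config.gen: re-runs because check.gen 6->8; new result 8.
  gamma.gen: re-runs because deps.gen 6->8; new result 0 (unchanged).
  render.gen: re-examined; everything it read last time is the same (gamma.gen unchanged, export.gen unchanged) — cache 0 kept, no run.
  codegen.gen: re-runs because config.gen 6->8; new result 8.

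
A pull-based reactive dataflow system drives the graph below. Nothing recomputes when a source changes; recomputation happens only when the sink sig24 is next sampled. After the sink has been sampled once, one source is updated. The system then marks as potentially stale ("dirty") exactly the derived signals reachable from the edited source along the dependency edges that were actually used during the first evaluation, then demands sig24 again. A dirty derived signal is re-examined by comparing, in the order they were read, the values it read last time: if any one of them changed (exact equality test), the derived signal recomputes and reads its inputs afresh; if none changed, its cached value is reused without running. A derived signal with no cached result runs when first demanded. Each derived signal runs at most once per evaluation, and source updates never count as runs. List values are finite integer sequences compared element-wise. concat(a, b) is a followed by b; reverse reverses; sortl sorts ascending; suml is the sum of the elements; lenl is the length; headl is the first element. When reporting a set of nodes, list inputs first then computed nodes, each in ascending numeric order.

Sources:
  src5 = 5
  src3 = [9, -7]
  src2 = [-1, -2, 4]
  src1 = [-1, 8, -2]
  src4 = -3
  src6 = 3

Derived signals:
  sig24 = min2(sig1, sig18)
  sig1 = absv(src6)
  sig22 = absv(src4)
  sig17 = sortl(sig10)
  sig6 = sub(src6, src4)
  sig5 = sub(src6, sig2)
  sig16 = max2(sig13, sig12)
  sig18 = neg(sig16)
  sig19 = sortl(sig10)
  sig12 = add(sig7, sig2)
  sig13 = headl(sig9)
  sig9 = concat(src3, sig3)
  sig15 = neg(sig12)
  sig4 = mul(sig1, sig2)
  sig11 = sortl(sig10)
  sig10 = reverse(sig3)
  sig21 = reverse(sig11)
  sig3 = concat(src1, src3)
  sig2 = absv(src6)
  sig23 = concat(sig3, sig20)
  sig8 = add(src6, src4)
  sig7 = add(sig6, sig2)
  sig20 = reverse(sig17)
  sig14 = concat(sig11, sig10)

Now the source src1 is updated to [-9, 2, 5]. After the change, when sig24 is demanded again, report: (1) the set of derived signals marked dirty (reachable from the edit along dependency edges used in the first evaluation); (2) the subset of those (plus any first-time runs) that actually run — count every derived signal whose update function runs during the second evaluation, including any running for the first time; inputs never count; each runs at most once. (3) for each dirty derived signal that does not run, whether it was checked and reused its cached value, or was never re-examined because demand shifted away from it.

Marked dirty: sig3, sig9, sig13, sig16, sig18, sig24.
Derived signals that run: sig3, sig9, sig13 — 3 in total.
Checked but reused from cache: sig16, sig18, sig24.
Key observation: the change is absorbed at sig13 — it re-runs but produces the same value, and the output's value is unchanged.

First evaluation (everything demanded from the output):
  sig1 = absv(3) = 3
  sig2 = absv(3) = 3
  sig3 = concat([-1, 8, -2], [9, -7]) = [-1, 8, -2, 9, -7]
  sig6 = sub(3, -3) = 6
  sig7 = add(6, 3) = 9
  sig9 = concat([9, -7], [-1, 8, -2, 9, -7]) = [9, -7, -1, 8, -2, 9, -7]
  sig12 = add(9, 3) = 12
  sig13 = headl([9, -7, -1, 8, -2, 9, -7]) = 9
  sig16 = max2(9, 12) = 12
  sig18 = neg(12) = -12
  sig24 = min2(3, -12) = -12

Propagation after the edit:
  sig3: runs — src1 [-1, 8, -2]->[-9, 2, 5]; result [-9, 2, 5, 9, -7].
  sig9: runs — sig3 [-1, 8, -2, 9, -7]->[-9, 2, 5, 9, -7]; result [9, -7, -9, 2, 5, 9, -7].
  sig13: runs — sig9 [9, -7, -1, 8, -2, 9, -7]->[9, -7, -9, 2, 5, 9, -7]; result 9 (same value as before).
  sig16: checked — values it read are unchanged (sig13 unchanged, sig12 unchanged); reused cached 12 without running.
  sig18: checked — values it read are unchanged (sig16 unchanged); reused cached -12 without running.
  sig24: checked — values it read are unchanged (sig1 unchanged, sig18 unchanged); reused cached -12 without running.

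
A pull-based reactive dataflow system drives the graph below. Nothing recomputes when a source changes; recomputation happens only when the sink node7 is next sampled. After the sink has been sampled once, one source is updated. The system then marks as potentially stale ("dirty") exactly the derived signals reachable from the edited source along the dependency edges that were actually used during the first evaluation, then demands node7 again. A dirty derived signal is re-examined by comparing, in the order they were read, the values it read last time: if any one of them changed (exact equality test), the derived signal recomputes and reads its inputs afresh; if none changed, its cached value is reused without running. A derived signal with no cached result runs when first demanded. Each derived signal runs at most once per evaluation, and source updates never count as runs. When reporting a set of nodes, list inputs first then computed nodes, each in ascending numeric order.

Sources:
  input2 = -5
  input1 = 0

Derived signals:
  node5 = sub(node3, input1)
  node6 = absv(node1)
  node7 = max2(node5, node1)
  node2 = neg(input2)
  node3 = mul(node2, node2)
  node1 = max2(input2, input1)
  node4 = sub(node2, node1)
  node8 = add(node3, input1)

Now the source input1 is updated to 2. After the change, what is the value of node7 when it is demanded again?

New value of node7: 23.

First evaluation (everything demanded from the output):
  node1 = max2(-5, 0) = 0
  node2 = neg(-5) = 5
  node3 = mul(5, 5) = 25
  node5 = sub(25, 0) = 25
  node7 = max2(25, 0) = 25

Propagation after the edit:
  node1: runs — input1 0->2; result 2.
  node5: runs — input1 0->2; result 23.
  node7: runs — node5 25->23; node1 0->2; result 23.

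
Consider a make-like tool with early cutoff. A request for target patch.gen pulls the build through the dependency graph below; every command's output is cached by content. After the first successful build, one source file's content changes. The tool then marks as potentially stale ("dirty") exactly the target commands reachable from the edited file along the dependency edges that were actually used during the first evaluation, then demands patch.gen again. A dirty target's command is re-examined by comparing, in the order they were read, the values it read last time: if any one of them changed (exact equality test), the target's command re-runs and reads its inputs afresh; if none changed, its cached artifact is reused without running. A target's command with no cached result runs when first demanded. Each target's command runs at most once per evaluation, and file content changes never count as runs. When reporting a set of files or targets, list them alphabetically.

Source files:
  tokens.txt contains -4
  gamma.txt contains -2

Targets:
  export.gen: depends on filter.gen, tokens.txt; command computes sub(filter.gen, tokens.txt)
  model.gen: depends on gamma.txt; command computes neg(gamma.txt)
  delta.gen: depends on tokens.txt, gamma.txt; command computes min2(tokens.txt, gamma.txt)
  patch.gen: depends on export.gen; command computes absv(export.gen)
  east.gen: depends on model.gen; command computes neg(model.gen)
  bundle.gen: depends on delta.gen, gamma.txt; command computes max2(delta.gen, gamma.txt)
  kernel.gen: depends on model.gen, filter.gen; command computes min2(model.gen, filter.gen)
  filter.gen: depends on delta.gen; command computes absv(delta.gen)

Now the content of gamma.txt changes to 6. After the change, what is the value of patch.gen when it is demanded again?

First demand of the output computes:
  delta.gen = min2(-4, -2) = -4
  filter.gen = absv(-4) = 4
  export.gen = sub(4, -4) = 8
  patch.gen = absv(8) = 8

After the edit, cleaning proceeds:
  delta.gen: a read changed (gamma.txt -2->6) — executes, giving -4 — identical to its old value.
  filter.gen: dirty, but its reads are unchanged (delta.gen unchanged); cached 4 stands.
  export.gen: dirty, but its reads are unchanged (filter.gen unchanged, tokens.txt unchanged); cached 8 stands.
  patch.gen: dirty, but its reads are unchanged (export.gen unchanged); cached 8 stands.

Note the absorption at delta.gen: it re-runs yet its value is the same, leaving the output's value untouched.

Demanding patch.gen again yields 8.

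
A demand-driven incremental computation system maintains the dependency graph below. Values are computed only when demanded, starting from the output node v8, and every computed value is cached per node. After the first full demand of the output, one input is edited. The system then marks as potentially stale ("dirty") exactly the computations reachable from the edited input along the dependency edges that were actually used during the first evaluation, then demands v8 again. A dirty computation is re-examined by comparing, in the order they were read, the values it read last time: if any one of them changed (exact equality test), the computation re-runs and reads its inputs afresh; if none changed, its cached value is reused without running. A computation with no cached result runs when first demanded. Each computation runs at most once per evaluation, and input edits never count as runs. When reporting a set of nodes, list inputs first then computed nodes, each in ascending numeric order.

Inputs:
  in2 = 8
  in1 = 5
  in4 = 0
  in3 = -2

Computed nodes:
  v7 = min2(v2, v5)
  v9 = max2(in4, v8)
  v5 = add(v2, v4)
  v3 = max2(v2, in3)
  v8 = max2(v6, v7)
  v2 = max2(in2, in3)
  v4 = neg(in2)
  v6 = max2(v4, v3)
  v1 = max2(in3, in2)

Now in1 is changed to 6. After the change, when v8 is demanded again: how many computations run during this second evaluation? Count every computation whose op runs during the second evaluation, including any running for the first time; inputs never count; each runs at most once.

Computations that run: none — 0 in total.
Key observation: in1 is never demanded by the output, so the edit triggers no recomputation at all.

First evaluation (everything demanded from the output):
  v2 = max2(8, -2) = 8
  v3 = max2(8, -2) = 8
  v4 = neg(8) = -8
  v5 = add(8, -8) = 0
  v6 = max2(-8, 8) = 8
  v7 = min2(8, 0) = 0
  v8 = max2(8, 0) = 8

Propagation after the edit:
  in1 feeds no computation that the output demands — nothing is marked dirty and nothing runs.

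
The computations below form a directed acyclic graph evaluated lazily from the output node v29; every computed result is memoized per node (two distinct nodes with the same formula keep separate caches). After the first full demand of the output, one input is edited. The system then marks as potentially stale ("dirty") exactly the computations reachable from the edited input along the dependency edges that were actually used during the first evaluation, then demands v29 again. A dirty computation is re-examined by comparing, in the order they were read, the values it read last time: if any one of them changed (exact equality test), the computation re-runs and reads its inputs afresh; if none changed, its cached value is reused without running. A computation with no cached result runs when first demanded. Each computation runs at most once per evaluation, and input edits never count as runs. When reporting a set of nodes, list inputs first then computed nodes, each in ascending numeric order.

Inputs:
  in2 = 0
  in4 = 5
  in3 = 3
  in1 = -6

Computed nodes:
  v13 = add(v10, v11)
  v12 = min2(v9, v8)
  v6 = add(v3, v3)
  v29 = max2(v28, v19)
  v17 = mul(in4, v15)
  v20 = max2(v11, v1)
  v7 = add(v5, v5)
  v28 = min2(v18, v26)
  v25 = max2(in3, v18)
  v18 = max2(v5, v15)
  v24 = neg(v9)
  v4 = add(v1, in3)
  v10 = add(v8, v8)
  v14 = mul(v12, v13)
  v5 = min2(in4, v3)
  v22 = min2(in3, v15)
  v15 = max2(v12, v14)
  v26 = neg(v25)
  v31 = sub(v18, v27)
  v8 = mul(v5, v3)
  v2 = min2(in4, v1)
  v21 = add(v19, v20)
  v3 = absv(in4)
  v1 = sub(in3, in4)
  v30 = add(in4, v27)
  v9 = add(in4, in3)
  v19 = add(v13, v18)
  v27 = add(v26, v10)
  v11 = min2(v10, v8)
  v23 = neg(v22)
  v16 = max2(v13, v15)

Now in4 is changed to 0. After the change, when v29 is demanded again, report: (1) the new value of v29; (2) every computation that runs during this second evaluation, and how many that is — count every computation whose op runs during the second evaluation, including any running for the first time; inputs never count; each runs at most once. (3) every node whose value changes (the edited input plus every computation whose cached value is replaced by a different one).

First demand of the output computes:
  v3 = absv(5) = 5
  v5 = min2(5, 5) = 5
  v8 = mul(5, 5) = 25
  v9 = add(5, 3) = 8
  v10 = add(25, 25) = 50
  v11 = min2(50, 25) = 25
  v12 = min2(8, 25) = 8
  v13 = add(50, 25) = 75
  v14 = mul(8, 75) = 600
  v15 = max2(8, 600) = 600
  v18 = max2(5, 600) = 600
  v19 = add(75, 600) = 675
  v25 = max2(3, 600) = 600
  v26 = neg(600) = -600
  v28 = min2(600, -600) = -600
  v29 = max2(-600, 675) = 675

After the edit, cleaning proceeds:
  v3: a read changed (in4 5->0) — executes, giving 0.
  v5: a read changed (in4 5->0; v3 5->0) — executes, giving 0.
  v8: a read changed (v5 5->0; v3 5->0) — executes, giving 0.
  v9: a read changed (in4 5->0) — executes, giving 3.
  v10: a read changed (v8 25->0; v8 25->0) — executes, giving 0.
  v11: a read changed (v10 50->0; v8 25->0) — executes, giving 0.
  v12: a read changed (v9 8->3; v8 25->0) — executes, giving 0.
  v13: a read changed (v10 50->0; v11 25->0) — executes, giving 0.
  v14: a read changed (v12 8->0; v13 75->0) — executes, giving 0.
  v15: a read changed (v12 8->0; v14 600->0) — executes, giving 0.
  v18: a read changed (v5 5->0; v15 600->0) — executes, giving 0.
  v19: a read changed (v13 75->0; v18 600->0) — executes, giving 0.
  v25: a read changed (v18 600->0) — executes, giving 3.
  v26: a read changed (v25 600->3) — executes, giving -3.
  v28: a read changed (v18 600->0; v26 -600->-3) — executes, giving -3.
  v29: a read changed (v28 -600->-3; v19 675->0) — executes, giving 0.

Demanding v29 again yields 0.
16 computations run: v3, v5, v8, v9, v10, v11, v12, v13, v14, v15, v18, v19, v25, v26, v28, v29.
The nodes whose values change: in4, v3, v5, v8, v9, v10, v11, v12, v13, v14, v15, v18, v19, v25, v26, v28, v29.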